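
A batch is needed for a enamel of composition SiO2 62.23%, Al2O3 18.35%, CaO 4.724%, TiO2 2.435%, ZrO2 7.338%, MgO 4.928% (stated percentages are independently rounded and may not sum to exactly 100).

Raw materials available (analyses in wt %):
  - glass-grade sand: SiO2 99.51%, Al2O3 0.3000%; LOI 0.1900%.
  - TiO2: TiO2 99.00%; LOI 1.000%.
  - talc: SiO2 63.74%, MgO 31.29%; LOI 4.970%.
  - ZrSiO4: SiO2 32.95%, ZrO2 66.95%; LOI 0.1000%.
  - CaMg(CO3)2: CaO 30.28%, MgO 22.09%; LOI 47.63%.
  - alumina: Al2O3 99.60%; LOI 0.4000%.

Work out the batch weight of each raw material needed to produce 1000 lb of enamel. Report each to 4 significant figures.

The whole derivation runs at full float precision at every stage. Working values are shown with 4-significant-digit rounding at each printed step; every reported figure is rounded only once; the derived quantities (six oxide percentages, the totals, glass mass, the yield, LOI) are re-derived from the weighed amounts at 1000 lb of glass at full precision exactly as printed in the problem or answer text.
The oxide mass targets at 1000 lb enamel:
  SiO2: 62.23% × 1000 = 622.3 lb
  Al2O3: 18.35% × 1000 = 183.5 lb
  CaO: 4.724% × 1000 = 47.24 lb
  TiO2: 2.435% × 1000 = 24.35 lb
  ZrO2: 7.338% × 1000 = 73.38 lb
  MgO: 4.928% × 1000 = 49.28 lb
Per-oxide balance check with the batch weights as given, on the stated basis (summed amounts equal target values modulo rounding of the values):
  SiO2: 558.7·0.9951 + 47.35·0.6374 + 109.6·0.3295 = 622.3 lb (target 622.3 lb)
  Al2O3: 558.7·0.003000 + 182.6·0.9960 = 183.5 lb (target 183.5 lb)
  CaO: 156.0·0.3028 = 47.24 lb (target 47.24 lb)
  TiO2: 24.60·0.9900 = 24.35 lb (target 24.35 lb)
  ZrO2: 109.6·0.6695 = 73.38 lb (target 73.38 lb)
  MgO: 47.35·0.3129 + 156.0·0.2209 = 49.28 lb (target 49.28 lb)
The glass-mass cross-check: the batch minus its LOI: 1000 lb (targets for the oxides total 1000 lb; basis as stated: 1000 lb — gaps are rounding artifacts).
Whole-batch sum: Σ batch = 1079 lb; ignition loss, Σ(batch × LOI) = 78.80 lb; yield, glass over the total, = 92.70%.

Batch per 1000 lb enamel:
  glass-grade sand: 558.7 lb
  TiO2: 24.60 lb
  talc: 47.35 lb
  ZrSiO4: 109.6 lb
  CaMg(CO3)2: 156.0 lb
  alumina: 182.6 lb
Total batch = 1079 lb; LOI loss = 78.80 lb; yield = 92.70%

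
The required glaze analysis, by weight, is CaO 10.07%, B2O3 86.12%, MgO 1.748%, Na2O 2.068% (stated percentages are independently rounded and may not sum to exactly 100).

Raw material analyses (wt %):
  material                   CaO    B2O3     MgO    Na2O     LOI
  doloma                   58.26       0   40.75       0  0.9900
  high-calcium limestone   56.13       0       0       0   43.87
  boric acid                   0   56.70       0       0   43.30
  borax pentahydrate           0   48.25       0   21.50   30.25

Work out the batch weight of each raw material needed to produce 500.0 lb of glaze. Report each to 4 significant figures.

All arithmetic keeps full float precision in every operation; mid-chain values are shown (rounded to 4 significant digits) within the worked lines; every reported value is rounded only once. All derived quantities (the totals, the yield, glass mass, LOI, four oxide percentages) are computed at exact precision starting from the weights for 500.0 lb of glass as given in the question or the answer.
Per-oxide target masses for 500.0 lb glaze:
  CaO: 10.07% × 500.0 = 50.35 lb
  B2O3: 86.12% × 500.0 = 430.6 lb
  MgO: 1.748% × 500.0 = 8.740 lb
  Na2O: 2.068% × 500.0 = 10.34 lb
Sums-versus-targets review working from each reported weight, relative to the basis at hand (oxide sums agree with the targets inside rounding margins):
  CaO: 21.45·0.5826 + 67.44·0.5613 = 50.35 lb (target 50.35 lb)
  B2O3: 718.5·0.5670 + 48.09·0.4825 = 430.6 lb (target 430.6 lb)
  MgO: 21.45·0.4075 = 8.741 lb (target 8.740 lb)
  Na2O: 48.09·0.2150 = 10.34 lb (target 10.34 lb)
Consistency of the glass mass: whole batch net of LOI = 500.0 lb (per-oxide target masses sum to 500.0 lb; versus the stated basis of 500.0 lb — deltas are rounding alone).
Batch grand total — Σ batch = 855.5 lb; LOI removed, Σ of batch·LOI: 355.5 lb; yield, glass over the total, = 58.45%.

Batch per 500.0 lb glaze:
  doloma: 21.45 lb
  high-calcium limestone: 67.44 lb
  boric acid: 718.5 lb
  borax pentahydrate: 48.09 lb
Total batch = 855.5 lb; LOI loss = 355.5 lb; yield = 58.45%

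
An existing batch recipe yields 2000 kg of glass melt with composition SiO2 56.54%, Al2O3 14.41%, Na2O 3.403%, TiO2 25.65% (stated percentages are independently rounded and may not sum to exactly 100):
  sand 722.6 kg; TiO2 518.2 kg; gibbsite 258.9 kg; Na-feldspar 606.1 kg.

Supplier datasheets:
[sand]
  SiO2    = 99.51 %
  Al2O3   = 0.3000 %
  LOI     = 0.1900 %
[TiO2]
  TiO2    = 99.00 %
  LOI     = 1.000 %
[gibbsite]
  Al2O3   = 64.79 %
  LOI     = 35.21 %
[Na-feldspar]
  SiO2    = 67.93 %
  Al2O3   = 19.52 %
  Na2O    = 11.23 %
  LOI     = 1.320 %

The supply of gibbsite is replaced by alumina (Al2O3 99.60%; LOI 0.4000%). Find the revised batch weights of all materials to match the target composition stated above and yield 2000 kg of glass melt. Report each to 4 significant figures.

Revised batch per 2000 kg glass melt:
  sand: 722.6 kg
  TiO2: 518.2 kg
  alumina: 168.4 kg
  Na-feldspar: 606.1 kg
Total batch = 2015 kg; LOI loss = 15.23 kg

The whole derivation maintains full precision at each step; the intermediate values are displayed rounded off to 4 significant figures alongside each step — each reported number takes exactly one rounding — derived quantities, which include totals, four oxide percentages, glass mass, yield, ignition loss, are recomputed at exact precision, exactly as printed in problem or answer, starting from the weights on 2000 kg of glass.
Per-oxide target masses for 2000 kg glass melt:
  SiO2: 56.54% × 2000 = 1131 kg
  Al2O3: 14.41% × 2000 = 288.2 kg
  Na2O: 3.403% × 2000 = 68.06 kg
  TiO2: 25.65% × 2000 = 513.0 kg
A balance pass over the oxides, on the weights just shown, versus the basis set out (sums match the target masses modulo rounding of the values):
  SiO2: 722.6·0.9951 + 606.1·0.6793 = 1131 kg (target 1131 kg)
  Al2O3: 722.6·0.003000 + 168.4·0.9960 + 606.1·0.1952 = 288.2 kg (target 288.2 kg)
  Na2O: 606.1·0.1123 = 68.07 kg (target 68.06 kg)
  TiO2: 518.2·0.9900 = 513.0 kg (target 513.0 kg)
Glass mass check: whole batch net of LOI = 2000 kg (summing oxide targets gives 2000 kg; stated basis 2000 kg — any gap is answer rounding).
Adding the batch up: Σ batch = 2015 kg; the LOI term Σ batch·LOI equals 15.23 kg; the yield ratio, glass ÷ batch: 99.24%.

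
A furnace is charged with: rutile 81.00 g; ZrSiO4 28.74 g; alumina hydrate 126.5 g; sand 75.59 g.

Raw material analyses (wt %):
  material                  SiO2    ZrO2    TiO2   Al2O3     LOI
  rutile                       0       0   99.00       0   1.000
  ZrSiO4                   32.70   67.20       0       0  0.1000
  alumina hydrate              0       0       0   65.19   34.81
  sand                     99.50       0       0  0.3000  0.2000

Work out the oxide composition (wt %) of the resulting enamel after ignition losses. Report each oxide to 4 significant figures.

Working values are printed rounded off to 4 significant figures between the steps — each numeric step runs at full precision in all steps; each reported result is rounded only once. Derived quantities, including the yield, totals, LOI, net glass mass, the four compositions, are re-derived using the weight values at 266.8 g of glass in exact precision as written in the problem or the answer.
Mass of each oxide from the mix:
  SiO2: 28.74·0.3270 + 75.59·0.9950 = 84.61 g
  ZrO2: 28.74·0.6720 = 19.31 g
  TiO2: 81.00·0.9900 = 80.19 g
  Al2O3: 126.5·0.6519 + 75.59·0.003000 = 82.69 g
LOI: 81.00·0.01000 + 28.74·0.001000 + 126.5·0.3481 + 75.59·0.002000 = 45.02 g
Glass mass = batch − LOI = 311.8 − 45.02 = 266.8 g (consistent with Σ oxide mass)
wt %: oxide over glass, times 100

Glass mass = 266.8 g (batch 311.8 − LOI 45.02).
Composition: SiO2 31.71%, ZrO2 7.239%, TiO2 30.06%, Al2O3 30.99%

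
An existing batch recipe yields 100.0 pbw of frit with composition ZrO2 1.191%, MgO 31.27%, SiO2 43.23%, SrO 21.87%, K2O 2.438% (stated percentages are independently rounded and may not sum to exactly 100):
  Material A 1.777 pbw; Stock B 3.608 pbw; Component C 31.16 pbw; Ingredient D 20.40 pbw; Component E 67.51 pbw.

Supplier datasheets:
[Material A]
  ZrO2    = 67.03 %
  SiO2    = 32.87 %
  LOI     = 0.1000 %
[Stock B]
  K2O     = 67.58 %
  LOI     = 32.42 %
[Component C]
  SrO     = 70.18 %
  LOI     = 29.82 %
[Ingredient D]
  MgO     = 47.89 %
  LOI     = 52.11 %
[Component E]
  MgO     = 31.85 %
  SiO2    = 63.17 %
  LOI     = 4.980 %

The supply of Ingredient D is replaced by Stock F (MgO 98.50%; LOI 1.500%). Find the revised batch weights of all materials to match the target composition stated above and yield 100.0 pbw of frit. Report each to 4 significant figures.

Full precision is kept from first step to last — values along the way appear with 4-significant-figure rounding in the printout. Each reported figure includes exactly one rounding; all derived quantities (totals, net glass mass, LOI, yield, five oxide percentages) are rebuilt using the weight values at 100.0 pbw of glass in exact precision as set out in either problem or answer.
Target oxide masses per 100.0 pbw frit:
  ZrO2: 1.191% × 100.0 = 1.191 pbw
  MgO: 31.27% × 100.0 = 31.27 pbw
  SiO2: 43.23% × 100.0 = 43.23 pbw
  SrO: 21.87% × 100.0 = 21.87 pbw
  K2O: 2.438% × 100.0 = 2.438 pbw
Verifying the oxide balance using the reported weights, relative to the basis at hand (sums match the target masses within answer rounding):
  ZrO2: 1.777·0.6703 = 1.191 pbw (target 1.191 pbw)
  MgO: 9.917·0.9850 + 67.51·0.3185 = 31.27 pbw (target 31.27 pbw)
  SiO2: 1.777·0.3287 + 67.51·0.6317 = 43.23 pbw (target 43.23 pbw)
  SrO: 31.16·0.7018 = 21.87 pbw (target 21.87 pbw)
  K2O: 3.608·0.6758 = 2.438 pbw (target 2.438 pbw)
Glass-mass closure: batch total minus LOI = 100.0 pbw (the targets, summed, come to 100.0 pbw; basis as stated: 100.0 pbw — a pure rounding effect).
Batch grand total — Σ batch = 114.0 pbw; the LOI term Σ batch·LOI equals 13.97 pbw; yield, glass over the total, = 87.74%.

Revised batch per 100.0 pbw frit:
  Material A: 1.777 pbw
  Stock B: 3.608 pbw
  Component C: 31.16 pbw
  Stock F: 9.917 pbw
  Component E: 67.51 pbw
Total batch = 114.0 pbw; LOI loss = 13.97 pbw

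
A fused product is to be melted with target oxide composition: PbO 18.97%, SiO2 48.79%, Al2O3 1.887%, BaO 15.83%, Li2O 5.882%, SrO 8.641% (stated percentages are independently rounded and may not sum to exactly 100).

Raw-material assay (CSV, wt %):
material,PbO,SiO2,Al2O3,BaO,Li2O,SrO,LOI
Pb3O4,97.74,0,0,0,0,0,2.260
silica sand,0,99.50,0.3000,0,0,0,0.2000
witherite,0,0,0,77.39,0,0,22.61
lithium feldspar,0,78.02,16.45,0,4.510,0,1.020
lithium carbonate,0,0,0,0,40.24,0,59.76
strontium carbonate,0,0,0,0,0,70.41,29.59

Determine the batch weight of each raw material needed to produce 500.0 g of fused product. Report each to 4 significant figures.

Batch per 500.0 g fused product:
  Pb3O4: 97.04 g
  silica sand: 203.1 g
  witherite: 102.3 g
  lithium feldspar: 53.65 g
  lithium carbonate: 67.07 g
  strontium carbonate: 61.36 g
Total batch = 584.5 g; LOI loss = 84.51 g; yield = 85.54%

The working math carries full float precision in all steps. Intermediates appear (rounded to 4 significant digits) alongside each step; each reported figure carries a single rounding; the derived quantities (the totals, the six compositions, ignition loss, glass mass, yield) are recomputed at exact precision from the batch weights on 500.0 g of glass, exactly as printed in the problem or the answer.
Target oxide masses per 500.0 g fused product:
  PbO: 18.97% × 500.0 = 94.85 g
  SiO2: 48.79% × 500.0 = 244.0 g
  Al2O3: 1.887% × 500.0 = 9.435 g
  BaO: 15.83% × 500.0 = 79.15 g
  Li2O: 5.882% × 500.0 = 29.41 g
  SrO: 8.641% × 500.0 = 43.20 g
Balance tally, oxide-wise, using the reported weights, relative to the basis at hand (sum by sum, the targets are met inside rounding margins):
  PbO: 97.04·0.9774 = 94.85 g (target 94.85 g)
  SiO2: 203.1·0.9950 + 53.65·0.7802 = 243.9 g (target 244.0 g)
  Al2O3: 203.1·0.003000 + 53.65·0.1645 = 9.435 g (target 9.435 g)
  BaO: 102.3·0.7739 = 79.17 g (target 79.15 g)
  Li2O: 53.65·0.04510 + 67.07·0.4024 = 29.41 g (target 29.41 g)
  SrO: 61.36·0.7041 = 43.20 g (target 43.20 g)
Glass-mass sanity pass: total charge less LOI = 500.0 g (the targets, summed, come to 500.0 g; with the basis standing at 500.0 g — a pure rounding effect).
Summing the batch: Σ batch = 584.5 g; Σ batch·LOI gives LOI loss = 84.51 g; yield, glass over the total, = 85.54%.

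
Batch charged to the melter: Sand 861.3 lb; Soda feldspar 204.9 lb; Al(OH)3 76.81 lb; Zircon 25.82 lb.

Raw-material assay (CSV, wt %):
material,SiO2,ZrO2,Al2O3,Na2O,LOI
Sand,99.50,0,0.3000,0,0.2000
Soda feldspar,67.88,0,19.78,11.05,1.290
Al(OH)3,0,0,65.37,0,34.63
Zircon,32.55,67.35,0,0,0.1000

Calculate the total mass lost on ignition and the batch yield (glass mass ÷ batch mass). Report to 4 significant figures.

Each numeric step carries full float precision all the way through. The intermediate values are printed, rounded to four significant figures, in the printout. A single rounding produces every reported figure; the derived quantities, including the totals, net glass mass, the yield, four oxide percentages, ignition loss, are rebuilt using the weight values for 1138 lb of glass in full float precision, exactly as shown in problem or answer.
Material-by-material LOI:
  Sand: 861.3 × 0.002000 = 1.723 lb
  Soda feldspar: 204.9 × 0.01290 = 2.643 lb
  Al(OH)3: 76.81 × 0.3463 = 26.60 lb
  Zircon: 25.82 × 0.001000 = 0.02582 lb
Total LOI = 30.99 lb
Glass = batch − LOI = 1169 − 30.99 = 1138 lb

LOI loss = 30.99 lb; glass = 1138 lb; yield = 97.35%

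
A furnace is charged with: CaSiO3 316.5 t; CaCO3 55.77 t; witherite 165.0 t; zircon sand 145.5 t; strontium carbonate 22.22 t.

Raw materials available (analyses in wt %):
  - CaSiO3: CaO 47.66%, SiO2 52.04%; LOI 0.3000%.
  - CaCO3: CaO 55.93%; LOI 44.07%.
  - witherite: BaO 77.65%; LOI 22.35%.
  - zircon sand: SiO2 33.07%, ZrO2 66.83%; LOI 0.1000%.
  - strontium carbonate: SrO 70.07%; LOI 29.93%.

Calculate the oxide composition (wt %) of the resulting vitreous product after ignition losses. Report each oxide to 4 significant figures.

Glass mass = 635.8 t (batch 705.0 − LOI 69.20).
Composition: CaO 28.63%, SiO2 33.47%, SrO 2.449%, BaO 20.15%, ZrO2 15.29%

Exact precision is kept through the solve — mid-chain values are displayed rounded to four significant digits when written out; exactly one rounding goes into each reported result — the derived quantities are computed using the weight values at 635.8 t of glass in full precision (the yield, the five compositions, net glass mass, the totals, ignition loss) as written in problem or answer.
Per-oxide mass from batch:
  CaO: 316.5·0.4766 + 55.77·0.5593 = 182.0 t
  SiO2: 316.5·0.5204 + 145.5·0.3307 = 212.8 t
  SrO: 22.22·0.7007 = 15.57 t
  BaO: 165.0·0.7765 = 128.1 t
  ZrO2: 145.5·0.6683 = 97.24 t
LOI: 316.5·0.003000 + 55.77·0.4407 + 165.0·0.2235 + 145.5·0.001000 + 22.22·0.2993 = 69.20 t
The glass mass, total less LOI, = 705.0 − 69.20 = 635.8 t (consistent with Σ oxide mass)
each oxide over glass, ×100, is wt %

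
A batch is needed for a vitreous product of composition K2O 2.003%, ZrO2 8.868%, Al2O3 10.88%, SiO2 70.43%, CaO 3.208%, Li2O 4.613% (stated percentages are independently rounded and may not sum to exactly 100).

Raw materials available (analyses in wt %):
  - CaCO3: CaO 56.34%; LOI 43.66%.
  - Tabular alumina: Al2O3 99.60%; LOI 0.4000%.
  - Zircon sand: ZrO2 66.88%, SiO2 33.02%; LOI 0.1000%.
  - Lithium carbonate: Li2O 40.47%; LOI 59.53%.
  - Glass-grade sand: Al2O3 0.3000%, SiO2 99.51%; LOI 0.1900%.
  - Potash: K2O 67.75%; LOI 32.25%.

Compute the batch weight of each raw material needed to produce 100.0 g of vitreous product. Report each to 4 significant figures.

Each numeric step carries full precision at all times; intermediates are displayed rounded to four significant figures alongside each step — each reported value is rounded exactly once. All derived quantities, which include totals, yield, six oxide percentages, ignition loss, net glass mass, are carried at full float precision, as given in question or answer, from the weighed amounts on 100.0 g of glass.
The oxide mass targets at 100.0 g vitreous product:
  K2O: 2.003% × 100.0 = 2.003 g
  ZrO2: 8.868% × 100.0 = 8.868 g
  Al2O3: 10.88% × 100.0 = 10.88 g
  SiO2: 70.43% × 100.0 = 70.43 g
  CaO: 3.208% × 100.0 = 3.208 g
  Li2O: 4.613% × 100.0 = 4.613 g
Oxide-by-oxide audit given the weights on record, on the stated basis (every target is met by its sum given rounding of the digits):
  K2O: 2.956·0.6775 = 2.003 g (target 2.003 g)
  ZrO2: 13.26·0.6688 = 8.868 g (target 8.868 g)
  Al2O3: 10.72·0.9960 + 66.38·0.003000 = 10.88 g (target 10.88 g)
  SiO2: 13.26·0.3302 + 66.38·0.9951 = 70.43 g (target 70.43 g)
  CaO: 5.694·0.5634 = 3.208 g (target 3.208 g)
  Li2O: 11.40·0.4047 = 4.614 g (target 4.613 g)
Glass-mass bookkeeping: whole batch net of LOI = 100.0 g (summing oxide targets gives 100.0 g; stated basis 100.0 g — a pure rounding effect).
Summing the batch: Σ batch = 110.4 g; loss to ignition Σ batch·LOI = 10.41 g; glass ÷ batch gives a yield of 90.57%.

Batch per 100.0 g vitreous product:
  CaCO3: 5.694 g
  Tabular alumina: 10.72 g
  Zircon sand: 13.26 g
  Lithium carbonate: 11.40 g
  Glass-grade sand: 66.38 g
  Potash: 2.956 g
Total batch = 110.4 g; LOI loss = 10.41 g; yield = 90.57%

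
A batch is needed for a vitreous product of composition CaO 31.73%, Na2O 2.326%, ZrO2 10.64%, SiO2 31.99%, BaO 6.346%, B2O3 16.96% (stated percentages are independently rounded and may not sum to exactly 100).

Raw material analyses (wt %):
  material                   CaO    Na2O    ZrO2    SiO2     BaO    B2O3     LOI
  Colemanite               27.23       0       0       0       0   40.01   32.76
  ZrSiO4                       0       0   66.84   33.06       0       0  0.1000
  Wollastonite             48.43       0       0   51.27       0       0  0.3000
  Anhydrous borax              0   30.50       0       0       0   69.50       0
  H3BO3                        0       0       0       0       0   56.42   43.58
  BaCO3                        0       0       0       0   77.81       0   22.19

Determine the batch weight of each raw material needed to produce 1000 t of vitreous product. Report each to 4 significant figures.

The working math maintains full float precision from start to finish. In-progress results are printed with 4-significant-figure rounding when written out; each reported result is rounded exactly once. Derived quantities are rebuilt using the weight values on 1000 t of glass at full float precision (six oxide percentages, yield, net glass mass, the totals, ignition loss), as written in the problem or answer text.
Per-oxide target masses for 1000 t vitreous product:
  CaO: 31.73% × 1000 = 317.3 t
  Na2O: 2.326% × 1000 = 23.26 t
  ZrO2: 10.64% × 1000 = 106.4 t
  SiO2: 31.99% × 1000 = 319.9 t
  BaO: 6.346% × 1000 = 63.46 t
  B2O3: 16.96% × 1000 = 169.6 t
Mass-balance tally per oxide applying the batch weights above, against the basis in use (delivered sums recover each target given rounding of the digits):
  CaO: 238.1·0.2723 + 521.3·0.4843 = 317.3 t (target 317.3 t)
  Na2O: 76.26·0.3050 = 23.26 t (target 23.26 t)
  ZrO2: 159.2·0.6684 = 106.4 t (target 106.4 t)
  SiO2: 159.2·0.3306 + 521.3·0.5127 = 319.9 t (target 319.9 t)
  BaO: 81.56·0.7781 = 63.46 t (target 63.46 t)
  B2O3: 238.1·0.4001 + 76.26·0.6950 + 37.82·0.5642 = 169.6 t (target 169.6 t)
Mass balance on the glass: the batch minus its LOI: 999.9 t (the Σ of target masses is 999.9 t; basis as stated: 1000 t — gaps are rounding artifacts).
Batch grand total — Σ batch = 1114 t; ignition loss, Σ(batch × LOI) = 114.3 t; yield = glass ÷ total batch = 89.74%.

Batch per 1000 t vitreous product:
  Colemanite: 238.1 t
  ZrSiO4: 159.2 t
  Wollastonite: 521.3 t
  Anhydrous borax: 76.26 t
  H3BO3: 37.82 t
  BaCO3: 81.56 t
Total batch = 1114 t; LOI loss = 114.3 t; yield = 89.74%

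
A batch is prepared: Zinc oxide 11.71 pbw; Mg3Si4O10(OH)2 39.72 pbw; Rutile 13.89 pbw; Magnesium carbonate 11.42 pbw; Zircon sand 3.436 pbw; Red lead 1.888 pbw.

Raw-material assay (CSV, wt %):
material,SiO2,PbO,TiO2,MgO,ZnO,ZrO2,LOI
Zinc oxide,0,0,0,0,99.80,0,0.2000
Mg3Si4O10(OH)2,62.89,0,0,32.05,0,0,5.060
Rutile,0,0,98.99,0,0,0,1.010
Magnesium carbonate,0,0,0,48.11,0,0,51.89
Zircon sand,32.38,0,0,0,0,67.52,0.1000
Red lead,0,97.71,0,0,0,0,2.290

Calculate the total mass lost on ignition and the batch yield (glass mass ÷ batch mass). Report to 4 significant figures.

LOI loss = 8.146 pbw; glass = 73.92 pbw; yield = 90.07%

The whole derivation keeps full float precision from first step to last. In-progress results are printed rounded to 4 significant figures in the working. Every reported value carries a single rounding — derived quantities (ignition loss, six oxide percentages, net glass mass, totals, yield) are carried starting from the weights on 73.92 pbw of glass in exact precision exactly as printed in either problem or answer.
Ignition loss by material:
  Zinc oxide: 11.71 × 0.002000 = 0.02342 pbw
  Mg3Si4O10(OH)2: 39.72 × 0.05060 = 2.010 pbw
  Rutile: 13.89 × 0.01010 = 0.1403 pbw
  Magnesium carbonate: 11.42 × 0.5189 = 5.926 pbw
  Zircon sand: 3.436 × 0.001000 = 0.003436 pbw
  Red lead: 1.888 × 0.02290 = 0.04324 pbw
Total LOI = 8.146 pbw
Glass = batch − LOI = 82.06 − 8.146 = 73.92 pbw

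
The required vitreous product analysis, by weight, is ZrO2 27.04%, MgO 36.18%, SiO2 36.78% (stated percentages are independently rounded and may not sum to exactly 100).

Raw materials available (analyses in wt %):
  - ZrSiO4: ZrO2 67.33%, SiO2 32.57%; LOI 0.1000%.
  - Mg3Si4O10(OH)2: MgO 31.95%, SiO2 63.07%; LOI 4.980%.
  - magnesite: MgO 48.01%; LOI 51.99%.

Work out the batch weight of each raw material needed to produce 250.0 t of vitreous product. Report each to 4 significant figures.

Each numeric step runs at full float precision from start to finish; intermediates appear with 4-significant-figure rounding at each printed step. Every reported number carries a single rounding — derived quantities are rebuilt at full precision (the three compositions, yield, glass mass, totals, ignition loss) starting from the weights at 250.0 t of glass precisely as stated by either problem or answer.
Per-oxide target masses for 250.0 t vitreous product:
  ZrO2: 27.04% × 250.0 = 67.60 t
  MgO: 36.18% × 250.0 = 90.45 t
  SiO2: 36.78% × 250.0 = 91.95 t
Oxide-by-oxide audit from the weights as reported, versus the basis set out (target by target, the sums agree up to rounding of the answer):
  ZrO2: 100.4·0.6733 = 67.60 t (target 67.60 t)
  MgO: 93.94·0.3195 + 125.9·0.4801 = 90.46 t (target 90.45 t)
  SiO2: 100.4·0.3257 + 93.94·0.6307 = 91.95 t (target 91.95 t)
Glass-mass closure: total charge less LOI = 250.0 t (targets for the oxides total 250.0 t; with the basis standing at 250.0 t — any gap is answer rounding).
Summing the batch: Σ batch = 320.2 t; Σ batch·LOI gives LOI loss = 70.23 t; the yield ratio, glass ÷ batch: 78.07%.

Batch per 250.0 t vitreous product:
  ZrSiO4: 100.4 t
  Mg3Si4O10(OH)2: 93.94 t
  magnesite: 125.9 t
Total batch = 320.2 t; LOI loss = 70.23 t; yield = 78.07%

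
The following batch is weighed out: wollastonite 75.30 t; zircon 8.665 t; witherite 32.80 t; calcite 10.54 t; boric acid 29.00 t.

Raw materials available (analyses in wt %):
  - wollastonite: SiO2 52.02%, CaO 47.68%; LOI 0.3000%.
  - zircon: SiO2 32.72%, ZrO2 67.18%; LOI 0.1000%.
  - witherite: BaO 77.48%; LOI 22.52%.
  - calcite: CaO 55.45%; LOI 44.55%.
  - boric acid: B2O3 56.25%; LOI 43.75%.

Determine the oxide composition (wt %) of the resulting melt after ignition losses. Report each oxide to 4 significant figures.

Full float precision is held end to end. In-progress results are shown, with 4-significant-digit rounding, when written out — every reported number receives exactly one rounding — derived quantities (totals, the yield, ignition loss, five oxide percentages, glass mass) are carried starting from the weights on 131.3 t of glass in full float precision as set out in the question or the answer.
Delivered oxide masses:
  BaO: 32.80·0.7748 = 25.41 t
  SiO2: 75.30·0.5202 + 8.665·0.3272 = 42.01 t
  CaO: 75.30·0.4768 + 10.54·0.5545 = 41.75 t
  B2O3: 29.00·0.5625 = 16.31 t
  ZrO2: 8.665·0.6718 = 5.821 t
LOI: 75.30·0.003000 + 8.665·0.001000 + 32.80·0.2252 + 10.54·0.4455 + 29.00·0.4375 = 25.00 t
Resulting glass, batch − LOI: 156.3 − 25.00 = 131.3 t (the oxide masses sum to this)
wt % = 100 × oxide mass / glass mass

Glass mass = 131.3 t (batch 156.3 − LOI 25.00).
Composition: BaO 19.36%, SiO2 31.99%, CaO 31.80%, B2O3 12.42%, ZrO2 4.433%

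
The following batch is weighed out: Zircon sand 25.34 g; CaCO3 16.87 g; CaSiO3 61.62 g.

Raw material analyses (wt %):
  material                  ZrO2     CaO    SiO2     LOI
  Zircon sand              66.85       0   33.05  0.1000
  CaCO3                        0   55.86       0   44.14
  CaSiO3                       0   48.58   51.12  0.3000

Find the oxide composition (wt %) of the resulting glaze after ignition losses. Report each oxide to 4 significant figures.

Mid-chain values are displayed, rounded to four significant figures, across the worked steps. Each numeric step keeps full precision in all steps; a single rounding completes each reported value; the derived quantities (the yield, the totals, glass mass, the three compositions, ignition loss) are carried from the batch weights per 96.17 g of glass in exact precision, as written in the question or the answer.
Per-oxide mass from batch:
  ZrO2: 25.34·0.6685 = 16.94 g
  CaO: 16.87·0.5586 + 61.62·0.4858 = 39.36 g
  SiO2: 25.34·0.3305 + 61.62·0.5112 = 39.88 g
LOI: 25.34·0.001000 + 16.87·0.4414 + 61.62·0.003000 = 7.657 g
Glass mass = batch − LOI = 103.8 − 7.657 = 96.17 g (consistent with Σ oxide mass)
wt % = 100 × oxide mass / glass mass

Glass mass = 96.17 g (batch 103.8 − LOI 7.657).
Composition: ZrO2 17.61%, CaO 40.92%, SiO2 41.46%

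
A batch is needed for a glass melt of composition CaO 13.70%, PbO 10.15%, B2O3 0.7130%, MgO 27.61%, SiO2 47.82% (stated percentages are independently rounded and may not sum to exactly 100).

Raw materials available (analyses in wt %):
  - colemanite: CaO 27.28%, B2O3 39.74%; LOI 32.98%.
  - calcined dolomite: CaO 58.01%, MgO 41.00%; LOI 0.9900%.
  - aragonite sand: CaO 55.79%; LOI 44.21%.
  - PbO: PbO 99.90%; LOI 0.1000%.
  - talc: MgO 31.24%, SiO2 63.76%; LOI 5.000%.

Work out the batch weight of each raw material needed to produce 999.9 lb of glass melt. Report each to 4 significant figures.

Values along the way are displayed, with 4-significant-figure rounding, in the printout — the whole derivation runs at full precision from first step to last. A single rounding yields every reported result; the derived quantities (the totals, ignition loss, the yield, glass mass, five oxide percentages) are rebuilt from the weighed amounts per 999.9 lb of glass at full float precision exactly as shown in either problem or answer.
Target oxide masses per 999.9 lb glass melt:
  CaO: 13.70% × 999.9 = 137.0 lb
  PbO: 10.15% × 999.9 = 101.5 lb
  B2O3: 0.7130% × 999.9 = 7.129 lb
  MgO: 27.61% × 999.9 = 276.1 lb
  SiO2: 47.82% × 999.9 = 478.2 lb
Sums-versus-targets review working from each reported weight, relative to the basis at hand (sum by sum, the targets are met once rounding is allowed for):
  CaO: 17.94·0.2728 + 101.9·0.5801 + 130.8·0.5579 = 137.0 lb (target 137.0 lb)
  PbO: 101.6·0.9990 = 101.5 lb (target 101.5 lb)
  B2O3: 17.94·0.3974 = 7.129 lb (target 7.129 lb)
  MgO: 101.9·0.4100 + 749.9·0.3124 = 276.0 lb (target 276.1 lb)
  SiO2: 749.9·0.6376 = 478.1 lb (target 478.2 lb)
Glass-mass closure: whole batch net of LOI = 999.8 lb (oxide target masses add up to 999.8 lb; stated basis 999.9 lb — differing by rounding only).
Summing the batch: Σ batch = 1102 lb; LOI loss = Σ batch·LOI = 102.3 lb; yield, glass over the total, = 90.71%.

Batch per 999.9 lb glass melt:
  colemanite: 17.94 lb
  calcined dolomite: 101.9 lb
  aragonite sand: 130.8 lb
  PbO: 101.6 lb
  talc: 749.9 lb
Total batch = 1102 lb; LOI loss = 102.3 lb; yield = 90.71%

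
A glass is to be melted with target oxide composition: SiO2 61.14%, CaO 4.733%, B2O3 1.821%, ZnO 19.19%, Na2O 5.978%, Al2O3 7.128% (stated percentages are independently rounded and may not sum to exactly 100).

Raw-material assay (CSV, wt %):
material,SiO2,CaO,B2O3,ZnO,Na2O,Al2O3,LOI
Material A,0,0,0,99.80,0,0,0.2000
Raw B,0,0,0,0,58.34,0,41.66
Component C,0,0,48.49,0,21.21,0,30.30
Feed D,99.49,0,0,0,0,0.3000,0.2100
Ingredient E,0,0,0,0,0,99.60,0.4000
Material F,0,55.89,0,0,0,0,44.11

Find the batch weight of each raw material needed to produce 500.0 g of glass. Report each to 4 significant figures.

Batch per 500.0 g glass:
  Material A: 96.14 g
  Raw B: 44.41 g
  Component C: 18.78 g
  Feed D: 307.3 g
  Ingredient E: 34.86 g
  Material F: 42.34 g
Total batch = 543.8 g; LOI loss = 43.84 g; yield = 91.94%

All internal work maintains full precision at every stage — values along the way are displayed (rounded to 4 significant figures) alongside each step. A single rounding produces each reported number — derived quantities (the six compositions, the yield, LOI, totals, glass mass) are re-derived in exact precision starting from the weights per 500.0 g of glass as set out in the question or the answer.
Oxide mass targets, per 500.0 g glass:
  SiO2: 61.14% × 500.0 = 305.7 g
  CaO: 4.733% × 500.0 = 23.66 g
  B2O3: 1.821% × 500.0 = 9.105 g
  ZnO: 19.19% × 500.0 = 95.95 g
  Na2O: 5.978% × 500.0 = 29.89 g
  Al2O3: 7.128% × 500.0 = 35.64 g
Oxide-by-oxide audit on the weights just shown, on the stated basis (oxide sums agree with the targets modulo rounding of the values):
  SiO2: 307.3·0.9949 = 305.7 g (target 305.7 g)
  CaO: 42.34·0.5589 = 23.66 g (target 23.66 g)
  B2O3: 18.78·0.4849 = 9.106 g (target 9.105 g)
  ZnO: 96.14·0.9980 = 95.95 g (target 95.95 g)
  Na2O: 44.41·0.5834 + 18.78·0.2121 = 29.89 g (target 29.89 g)
  Al2O3: 307.3·0.003000 + 34.86·0.9960 = 35.64 g (target 35.64 g)
Glass-mass bookkeeping: total charge less LOI = 500.0 g (per-oxide target masses sum to 500.0 g; versus the stated basis of 500.0 g — gaps are rounding artifacts).
Batch total: Σ batch = 543.8 g; LOI removed, Σ of batch·LOI: 43.84 g; yield: glass divided by total = 91.94%.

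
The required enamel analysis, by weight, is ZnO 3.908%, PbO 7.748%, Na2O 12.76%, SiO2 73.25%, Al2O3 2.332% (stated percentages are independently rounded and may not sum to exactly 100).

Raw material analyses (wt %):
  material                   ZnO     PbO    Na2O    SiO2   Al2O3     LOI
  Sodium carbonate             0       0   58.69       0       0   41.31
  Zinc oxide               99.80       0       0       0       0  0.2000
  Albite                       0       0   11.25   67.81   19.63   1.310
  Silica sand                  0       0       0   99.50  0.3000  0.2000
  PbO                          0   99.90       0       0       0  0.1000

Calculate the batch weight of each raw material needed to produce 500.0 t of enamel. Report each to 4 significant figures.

Batch per 500.0 t enamel:
  Sodium carbonate: 98.29 t
  Zinc oxide: 19.58 t
  Albite: 54.34 t
  Silica sand: 331.1 t
  PbO: 38.78 t
Total batch = 542.1 t; LOI loss = 42.06 t; yield = 92.24%

Every computation maintains exact precision at each step. The intermediate values are printed rounded to four significant digits across the worked steps. Every reported value takes a single rounding; derived quantities (glass mass, ignition loss, five oxide percentages, the yield, totals) are recomputed in full float precision starting from the weights at 500.0 t of glass, as given in the problem or answer text.
Target oxide masses per 500.0 t enamel:
  ZnO: 3.908% × 500.0 = 19.54 t
  PbO: 7.748% × 500.0 = 38.74 t
  Na2O: 12.76% × 500.0 = 63.80 t
  SiO2: 73.25% × 500.0 = 366.2 t
  Al2O3: 2.332% × 500.0 = 11.66 t
Per-oxide balance check with the batch weights as given, against the basis in use (target by target, the sums agree net of answer rounding effects):
  ZnO: 19.58·0.9980 = 19.54 t (target 19.54 t)
  PbO: 38.78·0.9990 = 38.74 t (target 38.74 t)
  Na2O: 98.29·0.5869 + 54.34·0.1125 = 63.80 t (target 63.80 t)
  SiO2: 54.34·0.6781 + 331.1·0.9950 = 366.3 t (target 366.2 t)
  Al2O3: 54.34·0.1963 + 331.1·0.003000 = 11.66 t (target 11.66 t)
The glass-mass cross-check: batch Σ − ignition loss = 500.0 t (oxide target masses add up to 500.0 t; with the basis standing at 500.0 t — gaps are rounding artifacts).
Summing the batch: Σ batch = 542.1 t; Σ batch·LOI gives LOI loss = 42.06 t; yield = glass ÷ total batch = 92.24%.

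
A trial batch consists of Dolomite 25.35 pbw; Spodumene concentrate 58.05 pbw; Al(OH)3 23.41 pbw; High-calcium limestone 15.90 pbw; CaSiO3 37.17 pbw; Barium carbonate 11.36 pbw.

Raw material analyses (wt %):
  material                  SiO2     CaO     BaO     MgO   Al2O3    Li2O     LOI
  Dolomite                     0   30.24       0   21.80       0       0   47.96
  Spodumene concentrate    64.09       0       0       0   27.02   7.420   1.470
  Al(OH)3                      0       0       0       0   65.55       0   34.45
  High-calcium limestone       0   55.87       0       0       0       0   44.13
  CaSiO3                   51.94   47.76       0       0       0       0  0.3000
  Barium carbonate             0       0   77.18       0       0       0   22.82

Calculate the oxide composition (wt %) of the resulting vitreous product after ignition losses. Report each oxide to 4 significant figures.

Every computation carries full float precision at every stage — in-progress results are printed, rounded to 4 significant digits, within the worked lines — every reported value carries a single rounding. All derived quantities (yield, totals, net glass mass, ignition loss, six oxide percentages) are re-derived in exact precision starting from the weights for 140.4 pbw of glass, exactly as shown in question or answer.
Oxide masses out of the charge:
  SiO2: 58.05·0.6409 + 37.17·0.5194 = 56.51 pbw
  CaO: 25.35·0.3024 + 15.90·0.5587 + 37.17·0.4776 = 34.30 pbw
  BaO: 11.36·0.7718 = 8.768 pbw
  MgO: 25.35·0.2180 = 5.526 pbw
  Al2O3: 58.05·0.2702 + 23.41·0.6555 = 31.03 pbw
  Li2O: 58.05·0.07420 = 4.307 pbw
LOI: 25.35·0.4796 + 58.05·0.01470 + 23.41·0.3445 + 15.90·0.4413 + 37.17·0.003000 + 11.36·0.2282 = 30.80 pbw
Glass mass = batch − LOI = 171.2 − 30.80 = 140.4 pbw (equal to the oxide-mass sum)
percent by weight: oxide/glass ×100

Glass mass = 140.4 pbw (batch 171.2 − LOI 30.80).
Composition: SiO2 40.24%, CaO 24.42%, BaO 6.243%, MgO 3.935%, Al2O3 22.09%, Li2O 3.067%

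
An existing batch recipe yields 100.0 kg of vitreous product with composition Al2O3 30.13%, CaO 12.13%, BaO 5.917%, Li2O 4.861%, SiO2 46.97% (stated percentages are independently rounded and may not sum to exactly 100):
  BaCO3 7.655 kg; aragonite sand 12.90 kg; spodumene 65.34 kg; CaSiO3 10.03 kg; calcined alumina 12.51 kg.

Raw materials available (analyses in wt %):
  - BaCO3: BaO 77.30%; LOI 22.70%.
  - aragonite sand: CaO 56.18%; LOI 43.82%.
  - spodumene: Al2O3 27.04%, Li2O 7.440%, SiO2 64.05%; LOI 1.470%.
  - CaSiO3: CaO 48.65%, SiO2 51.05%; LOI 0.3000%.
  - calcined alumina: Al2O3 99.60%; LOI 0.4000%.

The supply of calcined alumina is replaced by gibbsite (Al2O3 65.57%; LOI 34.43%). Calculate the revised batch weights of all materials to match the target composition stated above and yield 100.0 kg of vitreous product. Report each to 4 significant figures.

Revised batch per 100.0 kg vitreous product:
  BaCO3: 7.655 kg
  aragonite sand: 12.90 kg
  spodumene: 65.34 kg
  CaSiO3: 10.03 kg
  gibbsite: 19.01 kg
Total batch = 114.9 kg; LOI loss = 14.93 kg

Each numeric step keeps exact precision in all steps. The intermediate values are printed rounded to four significant figures on the page; each reported value undergoes a single rounding; all derived quantities (the totals, ignition loss, net glass mass, the yield, five oxide percentages) are computed from the batch weights for 100.0 kg of glass in exact precision precisely as stated by the problem or the answer.
The oxide mass targets at 100.0 kg vitreous product:
  Al2O3: 30.13% × 100.0 = 30.13 kg
  CaO: 12.13% × 100.0 = 12.13 kg
  BaO: 5.917% × 100.0 = 5.917 kg
  Li2O: 4.861% × 100.0 = 4.861 kg
  SiO2: 46.97% × 100.0 = 46.97 kg
Balance tally, oxide-wise, working from each reported weight, against the basis in use (every target is met by its sum modulo rounding of the values):
  Al2O3: 65.34·0.2704 + 19.01·0.6557 = 30.13 kg (target 30.13 kg)
  CaO: 12.90·0.5618 + 10.03·0.4865 = 12.13 kg (target 12.13 kg)
  BaO: 7.655·0.7730 = 5.917 kg (target 5.917 kg)
  Li2O: 65.34·0.07440 = 4.861 kg (target 4.861 kg)
  SiO2: 65.34·0.6405 + 10.03·0.5105 = 46.97 kg (target 46.97 kg)
Glass-mass sanity pass: net batch after ignition = 100.0 kg (the Σ of target masses is 100.0 kg; basis as stated: 100.0 kg — deltas are rounding alone).
Summing the batch: Σ batch = 114.9 kg; the LOI term Σ batch·LOI equals 14.93 kg; yield = glass ÷ total batch = 87.01%.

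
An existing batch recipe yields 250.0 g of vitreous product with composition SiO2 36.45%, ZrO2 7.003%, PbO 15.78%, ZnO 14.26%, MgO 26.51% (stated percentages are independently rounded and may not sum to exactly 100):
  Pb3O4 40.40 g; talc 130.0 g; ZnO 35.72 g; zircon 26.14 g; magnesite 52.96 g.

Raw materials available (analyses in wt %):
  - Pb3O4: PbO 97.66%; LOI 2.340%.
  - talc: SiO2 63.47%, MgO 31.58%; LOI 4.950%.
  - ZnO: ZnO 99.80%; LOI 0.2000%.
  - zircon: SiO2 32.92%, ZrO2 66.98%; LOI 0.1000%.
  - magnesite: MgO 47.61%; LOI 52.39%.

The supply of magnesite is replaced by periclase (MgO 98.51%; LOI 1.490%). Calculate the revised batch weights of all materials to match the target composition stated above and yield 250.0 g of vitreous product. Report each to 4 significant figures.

Full float precision is kept at every stage; intermediates are printed (rounded to 4 significant figures) in the printout. Every reported value includes exactly one rounding. Derived quantities, including net glass mass, the totals, the five compositions, yield, ignition loss, are carried using the weight values for 250.0 g of glass in full float precision exactly as printed in the problem or the answer.
The oxide mass targets at 250.0 g vitreous product:
  SiO2: 36.45% × 250.0 = 91.12 g
  ZrO2: 7.003% × 250.0 = 17.51 g
  PbO: 15.78% × 250.0 = 39.45 g
  ZnO: 14.26% × 250.0 = 35.65 g
  MgO: 26.51% × 250.0 = 66.28 g
Mass-balance tally per oxide with the batch weights as given, on the stated basis (sums match the target masses within answer rounding):
  SiO2: 130.0·0.6347 + 26.14·0.3292 = 91.12 g (target 91.12 g)
  ZrO2: 26.14·0.6698 = 17.51 g (target 17.51 g)
  PbO: 40.40·0.9766 = 39.45 g (target 39.45 g)
  ZnO: 35.72·0.9980 = 35.65 g (target 35.65 g)
  MgO: 130.0·0.3158 + 25.60·0.9851 = 66.27 g (target 66.28 g)
The glass-mass cross-check: total batch − LOI = 250.0 g (the targets, summed, come to 250.0 g; against the stated basis, 250.0 g — deltas are rounding alone).
Total batch = Σ batch = 257.9 g; loss to ignition Σ batch·LOI = 7.859 g; the yield ratio, glass ÷ batch: 96.95%.

Revised batch per 250.0 g vitreous product:
  Pb3O4: 40.40 g
  talc: 130.0 g
  ZnO: 35.72 g
  zircon: 26.14 g
  periclase: 25.60 g
Total batch = 257.9 g; LOI loss = 7.859 g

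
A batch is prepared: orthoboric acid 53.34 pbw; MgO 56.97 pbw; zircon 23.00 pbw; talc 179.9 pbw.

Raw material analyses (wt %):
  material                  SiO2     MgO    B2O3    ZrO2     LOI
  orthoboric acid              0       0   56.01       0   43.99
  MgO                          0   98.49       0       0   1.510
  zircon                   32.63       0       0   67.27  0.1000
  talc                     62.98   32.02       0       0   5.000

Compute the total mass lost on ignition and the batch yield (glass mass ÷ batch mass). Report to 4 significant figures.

The intermediate values appear rounded to four significant digits across the worked steps. All internal work runs at exact precision from first step to last. Exactly one rounding goes into each reported value. The derived quantities, which include the totals, LOI, the four compositions, net glass mass, the yield, are rebuilt in exact precision, as they appear in the problem or answer text, from the weighed amounts at 279.9 pbw of glass.
Material-by-material LOI:
  orthoboric acid: 53.34 × 0.4399 = 23.46 pbw
  MgO: 56.97 × 0.01510 = 0.8602 pbw
  zircon: 23.00 × 0.001000 = 0.02300 pbw
  talc: 179.9 × 0.05000 = 8.995 pbw
Total LOI = 33.34 pbw
Glass = batch − LOI = 313.2 − 33.34 = 279.9 pbw

LOI loss = 33.34 pbw; glass = 279.9 pbw; yield = 89.35%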